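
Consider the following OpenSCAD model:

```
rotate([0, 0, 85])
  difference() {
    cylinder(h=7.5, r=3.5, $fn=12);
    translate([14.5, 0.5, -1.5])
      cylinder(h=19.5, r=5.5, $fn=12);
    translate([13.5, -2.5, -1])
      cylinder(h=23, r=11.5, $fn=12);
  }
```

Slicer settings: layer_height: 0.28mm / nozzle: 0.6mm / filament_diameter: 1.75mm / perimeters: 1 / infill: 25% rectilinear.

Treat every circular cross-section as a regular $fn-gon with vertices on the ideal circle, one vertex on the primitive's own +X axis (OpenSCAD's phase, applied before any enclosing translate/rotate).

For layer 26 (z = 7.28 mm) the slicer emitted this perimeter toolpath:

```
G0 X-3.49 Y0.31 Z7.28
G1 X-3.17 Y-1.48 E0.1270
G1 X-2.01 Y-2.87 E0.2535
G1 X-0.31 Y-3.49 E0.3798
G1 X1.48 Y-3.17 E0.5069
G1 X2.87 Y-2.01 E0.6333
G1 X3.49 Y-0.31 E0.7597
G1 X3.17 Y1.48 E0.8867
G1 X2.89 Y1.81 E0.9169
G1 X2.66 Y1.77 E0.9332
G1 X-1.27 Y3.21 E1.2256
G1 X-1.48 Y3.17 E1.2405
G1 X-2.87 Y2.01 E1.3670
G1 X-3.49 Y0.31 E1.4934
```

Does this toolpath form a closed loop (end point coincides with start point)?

Start point (G0): (-3.49, 0.31). End point (last G1): the path returns to the start — closed.

yes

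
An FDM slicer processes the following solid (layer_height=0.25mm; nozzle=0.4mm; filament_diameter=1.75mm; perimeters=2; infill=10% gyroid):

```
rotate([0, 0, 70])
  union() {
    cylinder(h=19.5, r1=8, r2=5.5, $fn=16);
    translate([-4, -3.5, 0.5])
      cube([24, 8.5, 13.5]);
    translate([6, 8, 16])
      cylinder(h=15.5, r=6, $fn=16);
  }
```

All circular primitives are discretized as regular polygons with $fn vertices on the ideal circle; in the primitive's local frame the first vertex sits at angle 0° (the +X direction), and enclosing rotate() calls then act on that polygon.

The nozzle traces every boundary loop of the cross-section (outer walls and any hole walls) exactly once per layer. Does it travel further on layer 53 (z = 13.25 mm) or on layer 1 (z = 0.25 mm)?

layer 53 (z = 13.25 mm)

Layer 53 (z = 13.25): the cone: at t=0.679 of its height the radius interpolates to r₁+(r₂−r₁)t = 6.301, giving a regular 16-gon of that circumradius (perimeter = 2·16·6.301·sin(180°/16) = 39.34 mm); the cube at (-4, -3.5) is present — its section is the full 24×8.5 rectangle (perimeter 65.00 mm); the cylinder at (6, 8) is absent (z outside [16, 31.5]); Merging all regions: the regions partially overlap (shared area 81.84 mm²), so the edge portions inside another operand are dropped and the merged outline is re-measured after clipping — boundary = 69.61 mm; (whole slice rotated 70° about Z — lengths, areas and connectivity unchanged). So its perimeter = 69.61 mm. Layer 1 (z = 0.25): the cone contributes a regular 16-gon of circumradius 7.968 (interpolated between r1=8 and r2=5.5 at t=0.013) (perimeter = 2·16·7.968·sin(180°/16) = 49.74 mm); the cube at (-4, -3.5) does not reach this height (z outside [0.5, 14]); the cylinder at (6, 8) does not reach this height (z outside [16, 31.5]); Combining (union): only the cone is present, so the union is just that shape — boundary = 49.74 mm; (rotated 70° about Z; rotation is an isometry so areas/perimeters/island counts are preserved). So its perimeter = 49.74 mm. Layer 53 is larger (69.61 vs 49.74 mm).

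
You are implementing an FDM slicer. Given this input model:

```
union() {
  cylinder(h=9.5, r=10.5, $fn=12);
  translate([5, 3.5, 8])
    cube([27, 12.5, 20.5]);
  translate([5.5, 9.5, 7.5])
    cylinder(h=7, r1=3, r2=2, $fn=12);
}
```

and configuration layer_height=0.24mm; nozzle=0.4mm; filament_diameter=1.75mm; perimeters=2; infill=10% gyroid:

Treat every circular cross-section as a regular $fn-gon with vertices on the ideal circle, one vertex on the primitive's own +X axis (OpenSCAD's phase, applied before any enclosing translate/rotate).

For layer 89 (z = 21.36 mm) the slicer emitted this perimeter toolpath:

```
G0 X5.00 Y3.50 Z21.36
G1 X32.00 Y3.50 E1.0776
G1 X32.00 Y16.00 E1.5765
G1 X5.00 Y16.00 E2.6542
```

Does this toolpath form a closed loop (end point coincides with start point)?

Start point (G0): (5.00, 3.50). End point (last G1): the path does not return to the start — open.

no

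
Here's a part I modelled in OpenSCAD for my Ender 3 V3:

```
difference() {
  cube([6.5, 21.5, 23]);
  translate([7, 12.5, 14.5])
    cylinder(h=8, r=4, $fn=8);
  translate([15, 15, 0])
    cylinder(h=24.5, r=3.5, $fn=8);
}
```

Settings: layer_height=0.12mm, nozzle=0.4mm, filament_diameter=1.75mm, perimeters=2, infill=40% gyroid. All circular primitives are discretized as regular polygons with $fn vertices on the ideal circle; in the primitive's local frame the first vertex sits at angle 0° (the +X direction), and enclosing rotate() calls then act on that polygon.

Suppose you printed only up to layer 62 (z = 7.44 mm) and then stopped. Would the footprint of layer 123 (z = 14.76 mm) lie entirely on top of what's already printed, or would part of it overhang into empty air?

entirely on top

Compare the two slices. At z = 7.44: the 6.5×21.5 cube contributes its full rectangle (area 139.75 mm²); the cylinder at (7, 12.5) is absent (z outside [14.5, 22.5]); the r=3.5 cylinder at (15, 15) gives a regular 8-gon of circumradius 3.5 (constant along its height) (area = (8/2)·3.500²·sin(360°/8) = 34.65 mm²); Subtracting the remaining from the first: starting from the 6.5×21.5 cube (139.75 mm²), the r=3.5 cylinder at (15, 15) misses the remaining region (no effect) — area = 139.75 mm². At z = 14.76: the 6.5×21.5 cube contributes its full rectangle (area 139.75 mm²); the r=4 cylinder at (7, 12.5) contributes a regular 8-gon of circumradius 4 (area = (8/2)·4.000²·sin(360°/8) = 45.25 mm²); the r=3.5 cylinder at (15, 15) contributes a regular 8-gon of circumradius 3.5 (area = (8/2)·3.500²·sin(360°/8) = 34.65 mm²); Subtracting the remaining from the first: starting from the 6.5×21.5 cube (139.75 mm²), the r=4 cylinder at (7, 12.5) partially overlaps it — only the 18.73 mm² overlap (of its 45.25 mm²) is removed, clipping the outline; the r=3.5 cylinder at (15, 15) misses the remaining region (no effect) — area = 121.02 mm². Checking containment: the cross-section at z = 14.76 is a subset of the cross-section at z = 7.44.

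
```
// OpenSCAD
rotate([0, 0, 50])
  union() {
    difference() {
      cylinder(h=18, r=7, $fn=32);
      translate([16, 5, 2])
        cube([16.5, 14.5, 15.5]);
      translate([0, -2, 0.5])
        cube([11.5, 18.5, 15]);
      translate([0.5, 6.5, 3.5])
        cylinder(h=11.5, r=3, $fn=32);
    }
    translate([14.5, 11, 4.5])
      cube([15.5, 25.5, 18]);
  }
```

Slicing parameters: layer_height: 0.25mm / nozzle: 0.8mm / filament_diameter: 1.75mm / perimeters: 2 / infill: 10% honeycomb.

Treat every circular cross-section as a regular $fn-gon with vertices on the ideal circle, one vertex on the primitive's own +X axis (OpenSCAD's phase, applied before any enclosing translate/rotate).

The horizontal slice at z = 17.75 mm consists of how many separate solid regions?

At z = 17.75 mm: the r=7 cylinder contributes a regular 32-gon of circumradius 7; the cube at (16, 5) is not intersected at this z (z outside [2, 17.5]); the cube at (0, -2) is absent (z outside [0.5, 15.5]); the cylinder at (0.5, 6.5) is absent (z outside [3.5, 15]); Taking the first minus the rest: none of the subtracted shapes is present at this height, so the r=7 cylinder is unchanged — 1 connected region; the cube at (14.5, 11) (footprint 15.5×25.5) is included at this height; Taking the union: the 2 present regions are separate (no shared area or edge), so areas and boundary lengths simply add and each stays a separate island — 2 connected regions; (rotated 50° about Z; rotation is an isometry so areas/perimeters/island counts are preserved). The result has 2 disconnected regions.

2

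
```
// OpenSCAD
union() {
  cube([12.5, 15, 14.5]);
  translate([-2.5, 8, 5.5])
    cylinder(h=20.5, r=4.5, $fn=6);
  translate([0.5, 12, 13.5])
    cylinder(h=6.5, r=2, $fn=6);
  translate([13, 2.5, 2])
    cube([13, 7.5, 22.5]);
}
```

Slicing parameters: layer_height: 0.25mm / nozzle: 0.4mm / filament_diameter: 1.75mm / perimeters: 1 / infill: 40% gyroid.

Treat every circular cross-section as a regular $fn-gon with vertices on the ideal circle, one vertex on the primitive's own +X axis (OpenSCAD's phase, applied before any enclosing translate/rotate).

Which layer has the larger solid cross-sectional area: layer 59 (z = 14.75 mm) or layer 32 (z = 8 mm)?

Layer 59 (z = 14.75): the cube is absent (z outside [0, 14.5]); the r=4.5 cylinder at (-2.5, 8) gives a regular 6-gon of circumradius 4.5 (constant along its height) (area = (6/2)·4.500²·sin(360°/6) = 52.61 mm²); the cylinder at (0.5, 12): section is a regular 6-gon, circumradius r=2 (area = (6/2)·2.000²·sin(360°/6) = 10.39 mm²); the cube at (13, 2.5) is present — its section is the full 13×7.5 rectangle (area 97.50 mm²); Merging all regions: the regions partially overlap — summed areas 160.50 mm² minus the doubly-counted overlap 1.94 mm² gives 158.56 mm² — area = 158.56 mm². So its area = 158.56 mm². Layer 32 (z = 8): the 12.5×15 cube contributes its full rectangle (area 187.50 mm²); the r=4.5 cylinder at (-2.5, 8) gives a regular 6-gon of circumradius 4.5 (constant along its height) (area = (6/2)·4.500²·sin(360°/6) = 52.61 mm²); the cylinder at (0.5, 12) does not reach this height (z outside [13.5, 20]); the 13×7.5 cube at (13, 2.5) contributes its full rectangle (area 97.50 mm²); Merging all regions: the regions partially overlap — summed areas 337.61 mm² minus the doubly-counted overlap 6.93 mm² gives 330.68 mm² — area = 330.68 mm². So its area = 330.68 mm². Layer 32 is larger (330.68 vs 158.56 mm²).

layer 32 (z = 8 mm)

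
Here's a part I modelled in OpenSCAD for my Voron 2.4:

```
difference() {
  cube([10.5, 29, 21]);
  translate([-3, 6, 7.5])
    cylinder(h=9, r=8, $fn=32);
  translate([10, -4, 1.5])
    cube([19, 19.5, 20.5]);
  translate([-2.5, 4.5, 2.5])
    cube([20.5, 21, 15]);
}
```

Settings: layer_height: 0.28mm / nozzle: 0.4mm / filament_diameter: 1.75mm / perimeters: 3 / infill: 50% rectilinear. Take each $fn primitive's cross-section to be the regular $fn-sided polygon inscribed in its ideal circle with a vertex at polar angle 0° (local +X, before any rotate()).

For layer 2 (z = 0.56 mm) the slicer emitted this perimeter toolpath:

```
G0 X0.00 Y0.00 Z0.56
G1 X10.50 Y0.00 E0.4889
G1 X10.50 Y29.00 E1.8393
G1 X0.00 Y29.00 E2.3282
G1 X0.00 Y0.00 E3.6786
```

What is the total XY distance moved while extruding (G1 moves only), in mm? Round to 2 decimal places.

79.00 mm

Sum the Euclidean lengths of each G1 segment: total = 79.00 mm.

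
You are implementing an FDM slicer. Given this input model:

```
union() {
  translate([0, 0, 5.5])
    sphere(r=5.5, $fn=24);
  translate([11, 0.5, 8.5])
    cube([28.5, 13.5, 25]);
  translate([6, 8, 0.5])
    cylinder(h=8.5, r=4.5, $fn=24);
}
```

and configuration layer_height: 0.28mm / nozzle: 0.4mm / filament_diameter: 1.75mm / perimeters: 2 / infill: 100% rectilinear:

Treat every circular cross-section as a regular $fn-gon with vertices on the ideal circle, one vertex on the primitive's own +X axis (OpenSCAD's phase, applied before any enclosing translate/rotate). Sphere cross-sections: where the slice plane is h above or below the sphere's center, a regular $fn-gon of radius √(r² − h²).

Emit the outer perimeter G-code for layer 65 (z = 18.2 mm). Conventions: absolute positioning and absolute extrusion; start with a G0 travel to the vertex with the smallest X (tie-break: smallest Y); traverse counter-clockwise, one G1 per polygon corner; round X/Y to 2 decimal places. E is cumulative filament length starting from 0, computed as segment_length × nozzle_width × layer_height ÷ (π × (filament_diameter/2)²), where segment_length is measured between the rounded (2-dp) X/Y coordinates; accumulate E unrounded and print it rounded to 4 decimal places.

G0 X11.00 Y0.50 Z18.20
G1 X39.50 Y0.50 E1.3271
G1 X39.50 Y14.00 E1.9557
G1 X11.00 Y14.00 E3.2828
G1 X11.00 Y0.50 E3.9114

At z = 18.2 mm: the sphere does not reach this height (|z−center|=12.700 > r=5.5); the cube at (11, 0.5) is present — its section is the full 28.5×13.5 rectangle; the cylinder at (6, 8) does not reach this height (z outside [0.5, 9]); Taking the union: only the 28.5×13.5 cube at (11, 0.5) is present, so the union is just that shape — 1 connected region. The outline is a single polygon with 4 vertices. Extrusion per mm of travel: 0.4 × 0.28 / (π × 0.875²) = 0.046564. Accumulating E over each segment gives final E = 3.9114.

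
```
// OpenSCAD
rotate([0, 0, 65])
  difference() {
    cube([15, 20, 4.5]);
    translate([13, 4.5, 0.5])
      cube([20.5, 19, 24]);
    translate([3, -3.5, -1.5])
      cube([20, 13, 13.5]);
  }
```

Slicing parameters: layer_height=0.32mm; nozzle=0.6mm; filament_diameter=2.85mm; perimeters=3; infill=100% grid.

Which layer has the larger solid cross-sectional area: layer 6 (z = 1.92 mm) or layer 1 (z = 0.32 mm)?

Layer 6 (z = 1.92): the 15×20 cube contributes its full rectangle (area 300.00 mm²); the 20.5×19 cube at (13, 4.5) contributes its full rectangle (area 389.50 mm²); the cube at (3, -3.5) is present — its section is the full 20×13 rectangle (area 260.00 mm²); Subtracting the remaining from the first: starting from the 15×20 cube (300.00 mm²), the 20.5×19 cube at (13, 4.5) partially overlaps it — only the 31.00 mm² overlap (of its 389.50 mm²) is removed, clipping the outline; the 20×13 cube at (3, -3.5) partially overlaps it — only the 104.00 mm² overlap (of its 260.00 mm²) is removed, clipping the outline — area = 165.00 mm²; (whole slice rotated 65° about Z — lengths, areas and connectivity unchanged). So its area = 165.00 mm². Layer 1 (z = 0.32): the cube (footprint 15×20) is included at this height (area 300.00 mm²); the cube at (13, 4.5) is absent (z outside [0.5, 24.5]); the cube at (3, -3.5) (footprint 20×13) is included at this height (area 260.00 mm²); After the difference (first − rest): starting from the 15×20 cube (300.00 mm²), the 20×13 cube at (3, -3.5) partially overlaps it — only the 114.00 mm² overlap (of its 260.00 mm²) is removed, clipping the outline — area = 186.00 mm²; (whole slice rotated 65° about Z — lengths, areas and connectivity unchanged). So its area = 186.00 mm². Layer 1 is larger (186.00 vs 165.00 mm²).

layer 1 (z = 0.32 mm)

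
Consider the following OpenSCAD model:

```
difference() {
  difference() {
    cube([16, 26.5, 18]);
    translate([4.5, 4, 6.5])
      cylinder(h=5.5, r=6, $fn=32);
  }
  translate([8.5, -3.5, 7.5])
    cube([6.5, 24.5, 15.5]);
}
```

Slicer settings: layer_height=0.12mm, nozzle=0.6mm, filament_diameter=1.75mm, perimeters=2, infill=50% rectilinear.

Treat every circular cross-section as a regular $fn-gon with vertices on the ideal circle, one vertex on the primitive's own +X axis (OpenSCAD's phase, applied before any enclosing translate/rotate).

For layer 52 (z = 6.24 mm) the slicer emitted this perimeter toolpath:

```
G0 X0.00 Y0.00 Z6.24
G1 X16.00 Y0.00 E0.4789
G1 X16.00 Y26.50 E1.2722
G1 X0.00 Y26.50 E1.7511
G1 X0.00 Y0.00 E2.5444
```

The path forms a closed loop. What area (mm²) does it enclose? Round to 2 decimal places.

Apply the shoelace formula to the sequence of (X, Y) vertices; enclosed area = 424.00 mm².

424.00 mm²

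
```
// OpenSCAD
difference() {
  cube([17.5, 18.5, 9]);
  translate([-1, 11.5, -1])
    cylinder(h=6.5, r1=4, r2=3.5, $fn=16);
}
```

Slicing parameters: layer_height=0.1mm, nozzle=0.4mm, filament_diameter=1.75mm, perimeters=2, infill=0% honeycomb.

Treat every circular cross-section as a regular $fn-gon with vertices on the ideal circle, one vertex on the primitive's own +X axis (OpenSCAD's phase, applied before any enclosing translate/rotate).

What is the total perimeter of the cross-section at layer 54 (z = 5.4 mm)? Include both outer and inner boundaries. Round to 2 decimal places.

74.29 mm

At z = 5.4 mm: the cube (footprint 17.5×18.5) is included at this height (perimeter 72.00 mm); the cone at (-1, 11.5) (r1=4→r2=3.5) has section circumradius 3.508 here — a regular 16-gon (perimeter = 2·16·3.508·sin(180°/16) = 21.90 mm); After the difference (first − rest): starting from the 17.5×18.5 cube, the cone at (-1, 11.5) partially overlaps it — only the 12.02 mm² overlap (of its 37.67 mm²) is removed, clipping the outline — boundary = 74.29 mm. Overall, the cross-section is a single solid region. Total boundary length (outer) = 74.29 mm.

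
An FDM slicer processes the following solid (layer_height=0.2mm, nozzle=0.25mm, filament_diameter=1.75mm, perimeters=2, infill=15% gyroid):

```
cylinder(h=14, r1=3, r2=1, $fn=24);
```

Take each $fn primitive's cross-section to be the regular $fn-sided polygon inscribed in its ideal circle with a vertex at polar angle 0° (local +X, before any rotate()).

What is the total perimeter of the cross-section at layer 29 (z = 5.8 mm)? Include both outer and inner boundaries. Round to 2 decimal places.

At z = 5.8 mm: the cone (r1=3→r2=1) has section circumradius 2.171 here — a regular 24-gon (perimeter = 2·24·2.171·sin(180°/24) = 13.60 mm). Overall, the cross-section is a single solid region. Total boundary length (outer) = 13.60 mm.

13.60 mm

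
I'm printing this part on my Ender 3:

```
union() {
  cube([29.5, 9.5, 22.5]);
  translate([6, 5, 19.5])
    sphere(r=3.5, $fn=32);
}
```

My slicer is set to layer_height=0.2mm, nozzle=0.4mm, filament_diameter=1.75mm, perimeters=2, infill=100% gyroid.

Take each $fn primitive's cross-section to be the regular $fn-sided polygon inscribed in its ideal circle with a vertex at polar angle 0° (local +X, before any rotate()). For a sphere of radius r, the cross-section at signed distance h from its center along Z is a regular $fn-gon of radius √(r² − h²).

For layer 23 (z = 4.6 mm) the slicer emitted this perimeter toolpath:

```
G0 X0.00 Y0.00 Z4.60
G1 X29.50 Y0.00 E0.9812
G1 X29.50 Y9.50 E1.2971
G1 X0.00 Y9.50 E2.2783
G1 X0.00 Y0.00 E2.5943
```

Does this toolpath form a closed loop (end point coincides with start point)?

yes

Start point (G0): (0.00, 0.00). End point (last G1): the path returns to the start — closed.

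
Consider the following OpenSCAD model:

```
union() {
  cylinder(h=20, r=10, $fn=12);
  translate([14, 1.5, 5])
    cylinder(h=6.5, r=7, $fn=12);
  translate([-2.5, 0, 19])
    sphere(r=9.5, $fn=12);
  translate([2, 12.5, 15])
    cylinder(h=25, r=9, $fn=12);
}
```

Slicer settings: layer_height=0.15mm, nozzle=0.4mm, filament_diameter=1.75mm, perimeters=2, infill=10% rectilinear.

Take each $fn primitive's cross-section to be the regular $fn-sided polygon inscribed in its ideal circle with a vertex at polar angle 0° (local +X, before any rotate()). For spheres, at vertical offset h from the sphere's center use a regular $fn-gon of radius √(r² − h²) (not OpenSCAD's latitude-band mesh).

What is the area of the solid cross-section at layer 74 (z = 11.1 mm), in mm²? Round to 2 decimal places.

At z = 11.1 mm: the r=10 cylinder gives a regular 12-gon of circumradius 10 (constant along its height) (area = (12/2)·10.000²·sin(360°/12) = 300.00 mm²); the cylinder at (14, 1.5): section is a regular 12-gon, circumradius r=7 (area = (12/2)·7.000²·sin(360°/12) = 147.00 mm²); the r=9.5 sphere at (-2.5, 0) contributes a regular 12-gon of circumradius √(9.5²−7.9²) = 5.276 (area = (12/2)·5.276²·sin(360°/12) = 83.52 mm²); the cylinder at (2, 12.5) does not reach this height (z outside [15, 40]); Combining (union): the regions partially overlap — summed areas 530.52 mm² minus the doubly-counted overlap 98.40 mm² gives 432.12 mm² — area = 432.12 mm². Overall, the cross-section is a single solid region. Net area = 432.12 mm².

432.12 mm²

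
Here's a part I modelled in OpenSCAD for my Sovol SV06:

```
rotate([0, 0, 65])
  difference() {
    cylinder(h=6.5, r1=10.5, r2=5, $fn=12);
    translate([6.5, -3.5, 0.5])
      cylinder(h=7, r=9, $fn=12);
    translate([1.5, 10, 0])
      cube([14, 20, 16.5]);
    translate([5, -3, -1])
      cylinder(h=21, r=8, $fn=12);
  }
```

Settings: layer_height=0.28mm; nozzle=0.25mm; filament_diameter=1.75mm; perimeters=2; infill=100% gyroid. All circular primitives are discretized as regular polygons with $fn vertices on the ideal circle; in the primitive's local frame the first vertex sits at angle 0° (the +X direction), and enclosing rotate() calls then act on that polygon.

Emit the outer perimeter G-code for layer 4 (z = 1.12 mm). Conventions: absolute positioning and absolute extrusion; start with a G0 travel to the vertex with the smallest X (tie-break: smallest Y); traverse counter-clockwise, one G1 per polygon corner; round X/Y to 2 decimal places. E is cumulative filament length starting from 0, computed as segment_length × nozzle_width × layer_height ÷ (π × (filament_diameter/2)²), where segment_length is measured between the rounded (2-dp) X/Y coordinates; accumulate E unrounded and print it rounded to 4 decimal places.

G0 X-9.52 Y-0.83 Z1.12
G1 X-7.82 Y-5.48 E0.1441
G1 X-4.04 Y-8.66 E0.2878
G1 X0.83 Y-9.52 E0.4318
G1 X5.48 Y-7.82 E0.5759
G1 X8.66 Y-4.04 E0.7196
G1 X8.69 Y-3.83 E0.7258
G1 X6.70 Y-4.55 E0.7874
G1 X6.19 Y-4.46 E0.8024
G1 X5.53 Y-4.71 E0.8230
G1 X1.45 Y-3.99 E0.9436
G1 X-1.72 Y-1.32 E1.0642
G1 X-3.14 Y2.57 E1.1847
G1 X-2.98 Y3.45 E1.2107
G1 X-3.05 Y3.63 E1.2163
G1 X-2.24 Y8.22 E1.3520
G1 X-1.28 Y9.35 E1.3951
G1 X-5.48 Y7.82 E1.5252
G1 X-8.66 Y4.04 E1.6690
G1 X-9.52 Y-0.83 E1.8129

At z = 1.12 mm: the cone contributes a regular 12-gon of circumradius 9.552 (interpolated between r1=10.5 and r2=5 at t=0.172); the r=9 cylinder at (6.5, -3.5) gives a regular 12-gon of circumradius 9 (constant along its height); the cube at (1.5, 10) (footprint 14×20) is included at this height; the r=8 cylinder at (5, -3) contributes a regular 12-gon of circumradius 8; Taking the first minus the rest: starting from the cone, the r=9 cylinder at (6.5, -3.5) partially overlaps it — only the 128.13 mm² overlap (of its 243.00 mm²) is removed, clipping the outline; the 14×20 cube at (1.5, 10) misses the remaining region (no effect); the r=8 cylinder at (5, -3) partially overlaps it — only the 6.09 mm² overlap (of its 192.00 mm²) is removed, clipping the outline — 1 connected region; (rotated 65° about Z; rotation is an isometry so areas/perimeters/island counts are preserved). The outline is a single polygon with 19 vertices. Extrusion per mm of travel: 0.25 × 0.28 / (π × 0.875²) = 0.029103. Accumulating E over each segment gives final E = 1.8129.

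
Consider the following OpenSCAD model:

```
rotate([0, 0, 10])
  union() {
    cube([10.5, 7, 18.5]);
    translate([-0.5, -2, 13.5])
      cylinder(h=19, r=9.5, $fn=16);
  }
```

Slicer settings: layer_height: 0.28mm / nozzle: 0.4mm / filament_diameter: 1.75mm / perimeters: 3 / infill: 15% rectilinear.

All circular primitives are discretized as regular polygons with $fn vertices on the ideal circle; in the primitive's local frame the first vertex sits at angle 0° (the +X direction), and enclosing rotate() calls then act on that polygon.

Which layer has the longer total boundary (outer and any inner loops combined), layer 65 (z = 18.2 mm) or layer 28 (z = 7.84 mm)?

layer 65 (z = 18.2 mm)

Layer 65 (z = 18.2): the cube is present — its section is the full 10.5×7 rectangle (perimeter 35.00 mm); the cylinder at (-0.5, -2): section is a regular 16-gon, circumradius r=9.5 (perimeter = 2·16·9.500·sin(180°/16) = 59.31 mm); Combining (union): the regions partially overlap (shared area 46.34 mm²), so the edge portions inside another operand are dropped and the merged outline is re-measured after clipping — boundary = 66.47 mm; (rotated 10° about Z; rotation is an isometry so areas/perimeters/island counts are preserved). So its perimeter = 66.47 mm. Layer 28 (z = 7.84): the cube is present — its section is the full 10.5×7 rectangle (perimeter 35.00 mm); the cylinder at (-0.5, -2) is absent (z outside [13.5, 32.5]); Merging all regions: only the 10.5×7 cube is present, so the union is just that shape — boundary = 35.00 mm; (rotated 10° about Z; rotation is an isometry so areas/perimeters/island counts are preserved). So its perimeter = 35.00 mm. Layer 65 is larger (66.47 vs 35.00 mm).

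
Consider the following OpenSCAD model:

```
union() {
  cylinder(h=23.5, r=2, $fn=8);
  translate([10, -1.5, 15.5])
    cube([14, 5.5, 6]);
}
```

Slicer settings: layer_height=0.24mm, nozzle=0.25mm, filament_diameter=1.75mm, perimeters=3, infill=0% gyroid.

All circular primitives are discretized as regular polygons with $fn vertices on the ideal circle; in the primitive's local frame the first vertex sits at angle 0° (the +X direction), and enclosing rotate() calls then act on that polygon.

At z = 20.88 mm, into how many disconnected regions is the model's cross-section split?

2

At z = 20.88 mm: the r=2 cylinder gives a regular 8-gon of circumradius 2 (constant along its height); the cube at (10, -1.5) (footprint 14×5.5) is included at this height; Merging all regions: the 2 present regions are separate (no shared area or edge), so areas and boundary lengths simply add and each stays a separate island — 2 connected regions. The result has 2 disconnected regions.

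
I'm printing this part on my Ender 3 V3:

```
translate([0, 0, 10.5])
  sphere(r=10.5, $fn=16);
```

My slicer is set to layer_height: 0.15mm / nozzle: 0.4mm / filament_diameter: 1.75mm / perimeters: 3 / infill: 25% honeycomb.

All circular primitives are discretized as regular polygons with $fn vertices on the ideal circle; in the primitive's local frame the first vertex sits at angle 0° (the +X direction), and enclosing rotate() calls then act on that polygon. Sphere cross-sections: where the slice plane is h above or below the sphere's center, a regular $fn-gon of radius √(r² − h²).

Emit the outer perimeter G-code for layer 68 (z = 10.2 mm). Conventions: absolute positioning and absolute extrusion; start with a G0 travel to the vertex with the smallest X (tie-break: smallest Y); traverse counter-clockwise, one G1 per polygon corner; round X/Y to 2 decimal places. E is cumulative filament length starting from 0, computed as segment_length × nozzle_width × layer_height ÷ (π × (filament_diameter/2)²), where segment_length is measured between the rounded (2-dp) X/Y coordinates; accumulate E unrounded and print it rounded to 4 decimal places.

At z = 10.2 mm: the r=10.5 sphere slices to a regular 16-gon of circumradius 10.496 (√(r²−h²) with h=0.3 from center). The outline is a single polygon with 16 vertices. Extrusion per mm of travel: 0.4 × 0.15 / (π × 0.875²) = 0.024945. Accumulating E over each segment gives final E = 1.6349.

G0 X-10.50 Y0.00 Z10.20
G1 X-9.70 Y-4.02 E0.1022
G1 X-7.42 Y-7.42 E0.2044
G1 X-4.02 Y-9.70 E0.3065
G1 X0.00 Y-10.50 E0.4087
G1 X4.02 Y-9.70 E0.5110
G1 X7.42 Y-7.42 E0.6131
G1 X9.70 Y-4.02 E0.7152
G1 X10.50 Y0.00 E0.8175
G1 X9.70 Y4.02 E0.9197
G1 X7.42 Y7.42 E1.0218
G1 X4.02 Y9.70 E1.1239
G1 X0.00 Y10.50 E1.2262
G1 X-4.02 Y9.70 E1.3284
G1 X-7.42 Y7.42 E1.4305
G1 X-9.70 Y4.02 E1.5327
G1 X-10.50 Y0.00 E1.6349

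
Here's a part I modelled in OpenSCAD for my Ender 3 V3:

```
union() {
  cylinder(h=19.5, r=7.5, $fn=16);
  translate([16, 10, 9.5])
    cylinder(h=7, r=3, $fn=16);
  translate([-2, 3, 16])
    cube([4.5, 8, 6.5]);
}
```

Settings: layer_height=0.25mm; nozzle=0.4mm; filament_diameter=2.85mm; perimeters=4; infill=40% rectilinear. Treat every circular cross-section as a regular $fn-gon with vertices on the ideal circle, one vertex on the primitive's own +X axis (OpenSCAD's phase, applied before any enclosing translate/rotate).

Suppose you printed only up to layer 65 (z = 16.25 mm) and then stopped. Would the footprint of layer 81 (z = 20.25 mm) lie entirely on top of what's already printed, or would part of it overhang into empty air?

Compare the two slices. At z = 16.25: the r=7.5 cylinder contributes a regular 16-gon of circumradius 7.5 (area = (16/2)·7.500²·sin(360°/16) = 172.21 mm²); the cylinder at (16, 10): section is a regular 16-gon, circumradius r=3 (area = (16/2)·3.000²·sin(360°/16) = 27.55 mm²); the cube at (-2, 3) is present — its section is the full 4.5×8 rectangle (area 36.00 mm²); Taking the union: the regions partially overlap — summed areas 235.76 mm² minus the doubly-counted overlap 19.23 mm² gives 216.53 mm² — area = 216.53 mm². At z = 20.25: the cylinder is absent (z outside [0, 19.5]); the cylinder at (16, 10) is not intersected at this z (z outside [9.5, 16.5]); the 4.5×8 cube at (-2, 3) contributes its full rectangle (area 36.00 mm²); Taking the union: only the 4.5×8 cube at (-2, 3) is present, so the union is just that shape — area = 36.00 mm². Checking containment: the cross-section at z = 20.25 is a subset of the cross-section at z = 16.25.

entirely on top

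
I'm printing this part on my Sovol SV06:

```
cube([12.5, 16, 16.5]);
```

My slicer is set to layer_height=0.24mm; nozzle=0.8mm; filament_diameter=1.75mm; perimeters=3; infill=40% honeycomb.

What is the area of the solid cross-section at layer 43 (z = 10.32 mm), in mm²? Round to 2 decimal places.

200.00 mm²

At z = 10.32 mm: the cube is present — its section is the full 12.5×16 rectangle (area 200.00 mm²). Overall, the cross-section is a single solid region. Net area = 200.00 mm².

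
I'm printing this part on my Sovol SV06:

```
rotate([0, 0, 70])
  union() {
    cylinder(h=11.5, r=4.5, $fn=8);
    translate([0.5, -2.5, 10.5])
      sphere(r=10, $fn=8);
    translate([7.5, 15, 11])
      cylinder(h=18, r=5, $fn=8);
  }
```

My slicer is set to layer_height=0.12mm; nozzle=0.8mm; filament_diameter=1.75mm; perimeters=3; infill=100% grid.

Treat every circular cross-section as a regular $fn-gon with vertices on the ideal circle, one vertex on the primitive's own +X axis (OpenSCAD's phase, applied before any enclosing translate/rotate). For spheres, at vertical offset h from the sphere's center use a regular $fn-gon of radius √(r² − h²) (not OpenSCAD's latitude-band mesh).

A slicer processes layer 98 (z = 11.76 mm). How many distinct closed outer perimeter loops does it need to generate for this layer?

2

At z = 11.76 mm: the cylinder does not reach this height (z outside [0, 11.5]); the r=10 sphere at (0.5, -2.5) slices to a regular 8-gon of circumradius 9.920 (√(r²−h²) with h=1.26 from center); the r=5 cylinder at (7.5, 15) gives a regular 8-gon of circumradius 5 (constant along its height); Combining (union): the 2 present regions are separate (no shared area or edge), so areas and boundary lengths simply add and each stays a separate island — 2 connected regions; (rotated 70° about Z; rotation is an isometry so areas/perimeters/island counts are preserved). The result has 2 disconnected regions.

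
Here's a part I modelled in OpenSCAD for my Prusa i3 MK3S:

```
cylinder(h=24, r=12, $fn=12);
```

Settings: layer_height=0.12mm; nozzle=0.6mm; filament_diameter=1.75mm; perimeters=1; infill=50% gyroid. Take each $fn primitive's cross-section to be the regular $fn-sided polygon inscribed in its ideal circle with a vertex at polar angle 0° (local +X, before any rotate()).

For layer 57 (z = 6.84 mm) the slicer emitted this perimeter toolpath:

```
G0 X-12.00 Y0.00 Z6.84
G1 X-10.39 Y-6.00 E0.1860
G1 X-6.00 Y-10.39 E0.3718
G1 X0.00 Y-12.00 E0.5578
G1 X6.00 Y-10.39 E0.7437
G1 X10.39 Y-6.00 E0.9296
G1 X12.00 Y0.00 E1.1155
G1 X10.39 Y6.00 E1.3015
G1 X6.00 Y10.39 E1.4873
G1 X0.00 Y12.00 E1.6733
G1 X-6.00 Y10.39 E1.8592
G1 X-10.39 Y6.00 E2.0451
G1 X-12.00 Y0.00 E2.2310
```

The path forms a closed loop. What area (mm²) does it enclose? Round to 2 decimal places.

Apply the shoelace formula to the sequence of (X, Y) vertices; enclosed area = 431.90 mm².

431.90 mm²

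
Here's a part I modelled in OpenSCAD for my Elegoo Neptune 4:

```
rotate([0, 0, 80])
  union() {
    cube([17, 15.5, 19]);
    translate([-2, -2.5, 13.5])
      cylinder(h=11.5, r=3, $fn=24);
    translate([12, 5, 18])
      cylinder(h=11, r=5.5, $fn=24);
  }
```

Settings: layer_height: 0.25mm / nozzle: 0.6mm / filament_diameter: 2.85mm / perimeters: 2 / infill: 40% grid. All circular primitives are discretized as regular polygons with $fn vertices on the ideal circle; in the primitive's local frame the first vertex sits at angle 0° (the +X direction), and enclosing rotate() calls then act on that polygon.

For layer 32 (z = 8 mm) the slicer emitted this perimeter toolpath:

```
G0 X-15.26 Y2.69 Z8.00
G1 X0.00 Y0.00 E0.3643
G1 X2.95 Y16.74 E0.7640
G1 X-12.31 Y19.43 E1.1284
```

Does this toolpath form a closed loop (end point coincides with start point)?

Start point (G0): (-15.26, 2.69). End point (last G1): the path does not return to the start — open.

no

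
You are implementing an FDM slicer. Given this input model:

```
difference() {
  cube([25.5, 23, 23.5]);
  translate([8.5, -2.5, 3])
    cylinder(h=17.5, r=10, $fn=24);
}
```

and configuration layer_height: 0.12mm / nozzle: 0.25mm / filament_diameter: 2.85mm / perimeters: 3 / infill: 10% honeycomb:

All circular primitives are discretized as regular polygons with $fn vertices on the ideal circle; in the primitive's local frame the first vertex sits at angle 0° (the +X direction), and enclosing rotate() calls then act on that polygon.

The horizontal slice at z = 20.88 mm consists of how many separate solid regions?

1

At z = 20.88 mm: the cube is present — its section is the full 25.5×23 rectangle; the cylinder at (8.5, -2.5) is absent (z outside [3, 20.5]); After the difference (first − rest): none of the subtracted shapes is present at this height, so the 25.5×23 cube is unchanged — 1 connected region. The result has 1 disconnected region.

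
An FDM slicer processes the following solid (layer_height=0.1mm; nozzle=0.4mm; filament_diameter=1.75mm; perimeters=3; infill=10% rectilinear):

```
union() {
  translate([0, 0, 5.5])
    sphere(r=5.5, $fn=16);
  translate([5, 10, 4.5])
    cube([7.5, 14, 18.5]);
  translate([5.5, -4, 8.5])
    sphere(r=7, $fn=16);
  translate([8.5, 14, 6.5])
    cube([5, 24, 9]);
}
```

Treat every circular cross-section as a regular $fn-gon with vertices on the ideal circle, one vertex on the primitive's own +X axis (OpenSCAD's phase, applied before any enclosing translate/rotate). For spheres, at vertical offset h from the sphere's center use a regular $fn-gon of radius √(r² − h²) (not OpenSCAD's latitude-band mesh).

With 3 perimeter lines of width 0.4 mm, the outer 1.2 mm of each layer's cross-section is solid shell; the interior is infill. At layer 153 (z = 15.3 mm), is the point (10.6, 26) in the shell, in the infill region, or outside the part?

infill

At z = 15.3 mm: the sphere is absent (|z−center|=9.800 > r=5.5); the cube at (5, 10) is present — its section is the full 7.5×14 rectangle; the r=7 sphere at (5.5, -4) contributes a regular 16-gon of circumradius √(7²−6.8²) = 1.661; the cube at (8.5, 14) is present — its section is the full 5×24 rectangle; Taking the union: the regions partially overlap (shared area 40.00 mm²), so overlapping operands fuse into one piece — 2 connected regions. Overall, the cross-section has 2 separate islands. The nearest boundary edge runs (8.50, 24.00)→(8.50, 38.00); distance from the point to it = 2.10 mm. (Shell/infill is judged within the island containing the point — the largest one.) The point is inside the cross-section and 2.10 mm from the nearest boundary — more than the 1.2 mm shell width (3 × 0.4), so it's in the infill interior.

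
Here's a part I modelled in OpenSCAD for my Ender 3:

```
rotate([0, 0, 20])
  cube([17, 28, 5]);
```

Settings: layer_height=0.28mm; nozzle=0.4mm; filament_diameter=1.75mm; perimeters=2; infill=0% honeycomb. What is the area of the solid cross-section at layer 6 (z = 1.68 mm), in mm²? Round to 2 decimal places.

476.00 mm²

At z = 1.68 mm: the 17×28 cube contributes its full rectangle (area 476.00 mm²); (whole slice rotated 20° about Z — lengths, areas and connectivity unchanged). Overall, the cross-section is a single solid region. Net area = 476.00 mm².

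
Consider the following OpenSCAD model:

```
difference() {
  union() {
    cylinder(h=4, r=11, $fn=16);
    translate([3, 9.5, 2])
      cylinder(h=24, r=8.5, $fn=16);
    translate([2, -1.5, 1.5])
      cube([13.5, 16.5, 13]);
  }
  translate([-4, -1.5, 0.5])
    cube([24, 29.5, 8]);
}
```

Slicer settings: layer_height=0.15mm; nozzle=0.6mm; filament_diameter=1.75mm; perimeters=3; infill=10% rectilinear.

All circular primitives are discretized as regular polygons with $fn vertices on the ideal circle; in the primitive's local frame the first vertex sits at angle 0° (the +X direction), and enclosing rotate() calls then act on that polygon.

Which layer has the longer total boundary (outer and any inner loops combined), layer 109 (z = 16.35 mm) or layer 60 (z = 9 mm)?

layer 60 (z = 9 mm)

Layer 109 (z = 16.35): the cylinder does not reach this height (z outside [0, 4]); the r=8.5 cylinder at (3, 9.5) contributes a regular 16-gon of circumradius 8.5 (perimeter = 2·16·8.500·sin(180°/16) = 53.06 mm); the cube at (2, -1.5) does not reach this height (z outside [1.5, 14.5]); Combining (union): only the r=8.5 cylinder at (3, 9.5) is present, so the union is just that shape — boundary = 53.06 mm; the cube at (-4, -1.5) does not reach this height (z outside [0.5, 8.5]); After the difference (first − rest): none of the subtracted shapes is present at this height, so that combined region is unchanged — boundary = 53.06 mm. So its perimeter = 53.06 mm. Layer 60 (z = 9): the cylinder is absent (z outside [0, 4]); the cylinder at (3, 9.5): section is a regular 16-gon, circumradius r=8.5 (perimeter = 2·16·8.500·sin(180°/16) = 53.06 mm); the cube at (2, -1.5) is present — its section is the full 13.5×16.5 rectangle (perimeter 60.00 mm); Combining (union): the regions partially overlap (shared area 111.75 mm²), so the edge portions inside another operand are dropped and the merged outline is re-measured after clipping — boundary = 71.61 mm; the cube at (-4, -1.5) is not intersected at this z (z outside [0.5, 8.5]); Taking the first minus the rest: none of the subtracted shapes is present at this height, so that combined region is unchanged — boundary = 71.61 mm. So its perimeter = 71.61 mm. Layer 60 is larger (71.61 vs 53.06 mm).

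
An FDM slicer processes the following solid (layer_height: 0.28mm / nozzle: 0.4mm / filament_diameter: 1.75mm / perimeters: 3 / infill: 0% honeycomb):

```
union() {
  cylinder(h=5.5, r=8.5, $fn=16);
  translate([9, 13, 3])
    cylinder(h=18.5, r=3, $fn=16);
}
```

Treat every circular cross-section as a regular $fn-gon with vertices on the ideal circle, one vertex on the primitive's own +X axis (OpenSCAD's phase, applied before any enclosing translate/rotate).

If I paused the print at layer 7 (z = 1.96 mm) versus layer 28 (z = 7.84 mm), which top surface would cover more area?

Layer 7 (z = 1.96): the r=8.5 cylinder contributes a regular 16-gon of circumradius 8.5 (area = (16/2)·8.500²·sin(360°/16) = 221.19 mm²); the cylinder at (9, 13) is not intersected at this z (z outside [3, 21.5]); Taking the union: only the r=8.5 cylinder is present, so the union is just that shape — area = 221.19 mm². So its area = 221.19 mm². Layer 28 (z = 7.84): the cylinder does not reach this height (z outside [0, 5.5]); the cylinder at (9, 13): section is a regular 16-gon, circumradius r=3 (area = (16/2)·3.000²·sin(360°/16) = 27.55 mm²); Taking the union: only the r=3 cylinder at (9, 13) is present, so the union is just that shape — area = 27.55 mm². So its area = 27.55 mm². Layer 7 is larger (221.19 vs 27.55 mm²).

layer 7 (z = 1.96 mm)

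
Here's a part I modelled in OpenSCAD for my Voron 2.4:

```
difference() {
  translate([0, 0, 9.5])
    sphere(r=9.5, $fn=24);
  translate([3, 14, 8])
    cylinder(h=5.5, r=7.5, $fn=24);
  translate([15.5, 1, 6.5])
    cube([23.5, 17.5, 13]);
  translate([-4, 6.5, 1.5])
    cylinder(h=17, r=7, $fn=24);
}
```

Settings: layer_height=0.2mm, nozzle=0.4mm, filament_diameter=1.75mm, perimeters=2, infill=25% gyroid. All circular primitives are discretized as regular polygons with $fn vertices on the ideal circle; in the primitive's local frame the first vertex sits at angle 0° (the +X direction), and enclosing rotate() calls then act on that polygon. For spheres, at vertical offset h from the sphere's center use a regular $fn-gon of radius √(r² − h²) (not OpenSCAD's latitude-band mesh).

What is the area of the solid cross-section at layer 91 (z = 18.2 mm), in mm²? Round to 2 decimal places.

30.02 mm²

At z = 18.2 mm: the sphere: section is a regular 24-gon, circumradius = √(r²−h²) = √(9.5²−8.7²) = 3.816 (area = (24/2)·3.816²·sin(360°/24) = 45.22 mm²); the cylinder at (3, 14) is absent (z outside [8, 13.5]); the cube at (15.5, 1) (footprint 23.5×17.5) is included at this height (area 411.25 mm²); the cylinder at (-4, 6.5): section is a regular 24-gon, circumradius r=7 (area = (24/2)·7.000²·sin(360°/24) = 152.19 mm²); Subtracting the remaining from the first: starting from the r=9.5 sphere (45.22 mm²), the 23.5×17.5 cube at (15.5, 1) misses the remaining region (no effect); the r=7 cylinder at (-4, 6.5) partially overlaps it — only the 15.20 mm² overlap (of its 152.19 mm²) is removed, clipping the outline — area = 30.02 mm². Overall, the cross-section is a single solid region. Net area = 30.02 mm².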